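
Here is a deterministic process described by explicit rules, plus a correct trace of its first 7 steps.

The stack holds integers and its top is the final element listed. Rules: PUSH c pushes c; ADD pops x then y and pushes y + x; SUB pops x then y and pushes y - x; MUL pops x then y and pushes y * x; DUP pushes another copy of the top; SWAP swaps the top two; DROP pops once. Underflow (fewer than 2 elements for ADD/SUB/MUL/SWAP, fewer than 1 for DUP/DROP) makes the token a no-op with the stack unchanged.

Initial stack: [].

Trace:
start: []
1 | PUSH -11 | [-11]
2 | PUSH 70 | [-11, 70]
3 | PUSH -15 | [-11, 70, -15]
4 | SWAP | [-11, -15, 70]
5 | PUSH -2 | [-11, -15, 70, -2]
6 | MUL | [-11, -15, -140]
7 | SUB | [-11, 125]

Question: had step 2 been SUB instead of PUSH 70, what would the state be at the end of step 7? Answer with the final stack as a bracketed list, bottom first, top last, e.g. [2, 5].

(re-executing from step 2 with the substitution; state before step 2: [-11])
2 | SUB | [-11]
3 | PUSH -15 | [-11, -15]
4 | SWAP | [-15, -11]
5 | PUSH -2 | [-15, -11, -2]
6 | MUL | [-15, 22]
7 | SUB | [-37]

[-37]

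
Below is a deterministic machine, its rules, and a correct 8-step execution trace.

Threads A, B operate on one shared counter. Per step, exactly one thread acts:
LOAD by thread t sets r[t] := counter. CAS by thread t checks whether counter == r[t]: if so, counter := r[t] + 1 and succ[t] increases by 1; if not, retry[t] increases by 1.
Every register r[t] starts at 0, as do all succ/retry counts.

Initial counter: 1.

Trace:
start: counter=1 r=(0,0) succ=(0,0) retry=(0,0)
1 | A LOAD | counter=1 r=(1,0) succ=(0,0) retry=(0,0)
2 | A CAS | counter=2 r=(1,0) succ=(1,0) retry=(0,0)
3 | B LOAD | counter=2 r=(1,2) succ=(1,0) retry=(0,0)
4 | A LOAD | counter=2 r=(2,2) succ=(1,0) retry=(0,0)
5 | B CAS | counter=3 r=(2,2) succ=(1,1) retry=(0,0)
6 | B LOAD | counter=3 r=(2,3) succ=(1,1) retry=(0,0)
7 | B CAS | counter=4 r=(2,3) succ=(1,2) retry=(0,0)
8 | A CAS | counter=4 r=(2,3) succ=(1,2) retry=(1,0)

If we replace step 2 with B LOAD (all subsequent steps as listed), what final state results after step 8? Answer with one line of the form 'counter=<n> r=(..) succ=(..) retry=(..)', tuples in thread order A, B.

(re-executing from step 2 with the substitution; state before step 2: counter=1 r=(1,0) succ=(0,0) retry=(0,0))
2 | B LOAD | counter=1 r=(1,1) succ=(0,0) retry=(0,0)
3 | B LOAD | counter=1 r=(1,1) succ=(0,0) retry=(0,0)
4 | A LOAD | counter=1 r=(1,1) succ=(0,0) retry=(0,0)
5 | B CAS | counter=2 r=(1,1) succ=(0,1) retry=(0,0)
6 | B LOAD | counter=2 r=(1,2) succ=(0,1) retry=(0,0)
7 | B CAS | counter=3 r=(1,2) succ=(0,2) retry=(0,0)
8 | A CAS | counter=3 r=(1,2) succ=(0,2) retry=(1,0)

counter=3 r=(1,2) succ=(0,2) retry=(1,0)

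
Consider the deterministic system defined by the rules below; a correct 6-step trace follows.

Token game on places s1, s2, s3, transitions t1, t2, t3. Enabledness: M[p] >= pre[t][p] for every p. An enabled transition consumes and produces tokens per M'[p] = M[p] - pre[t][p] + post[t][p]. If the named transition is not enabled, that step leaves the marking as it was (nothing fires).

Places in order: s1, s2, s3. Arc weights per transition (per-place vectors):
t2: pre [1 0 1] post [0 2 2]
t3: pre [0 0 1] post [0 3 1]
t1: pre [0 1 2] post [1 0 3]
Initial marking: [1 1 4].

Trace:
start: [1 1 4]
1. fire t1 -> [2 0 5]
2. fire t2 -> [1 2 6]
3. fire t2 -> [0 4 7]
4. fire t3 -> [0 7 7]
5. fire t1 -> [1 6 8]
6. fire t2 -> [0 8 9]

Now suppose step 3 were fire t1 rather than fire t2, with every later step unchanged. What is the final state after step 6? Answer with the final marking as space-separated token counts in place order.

(re-executing from step 3 with the substitution; state before step 3: [1 2 6])
3. fire t1 -> [2 1 7]
4. fire t3 -> [2 4 7]
5. fire t1 -> [3 3 8]
6. fire t2 -> [2 5 9]

2 5 9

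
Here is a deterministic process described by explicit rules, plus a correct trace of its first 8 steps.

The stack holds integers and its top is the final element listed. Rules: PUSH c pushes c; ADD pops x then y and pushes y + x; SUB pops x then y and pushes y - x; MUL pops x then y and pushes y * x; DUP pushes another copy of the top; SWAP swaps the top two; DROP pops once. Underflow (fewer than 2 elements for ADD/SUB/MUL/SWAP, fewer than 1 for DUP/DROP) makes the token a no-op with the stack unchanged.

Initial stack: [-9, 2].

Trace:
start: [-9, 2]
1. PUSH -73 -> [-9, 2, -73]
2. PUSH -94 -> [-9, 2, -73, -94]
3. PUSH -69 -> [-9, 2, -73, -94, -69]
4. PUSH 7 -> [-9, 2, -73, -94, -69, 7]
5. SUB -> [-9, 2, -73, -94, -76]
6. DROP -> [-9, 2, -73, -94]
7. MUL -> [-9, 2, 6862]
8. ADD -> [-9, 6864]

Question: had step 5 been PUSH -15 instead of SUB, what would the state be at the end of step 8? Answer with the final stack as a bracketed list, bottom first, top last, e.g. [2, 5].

(re-executing from step 5 with the substitution; state before step 5: [-9, 2, -73, -94, -69, 7])
5. PUSH -15 -> [-9, 2, -73, -94, -69, 7, -15]
6. DROP -> [-9, 2, -73, -94, -69, 7]
7. MUL -> [-9, 2, -73, -94, -483]
8. ADD -> [-9, 2, -73, -577]

[-9, 2, -73, -577]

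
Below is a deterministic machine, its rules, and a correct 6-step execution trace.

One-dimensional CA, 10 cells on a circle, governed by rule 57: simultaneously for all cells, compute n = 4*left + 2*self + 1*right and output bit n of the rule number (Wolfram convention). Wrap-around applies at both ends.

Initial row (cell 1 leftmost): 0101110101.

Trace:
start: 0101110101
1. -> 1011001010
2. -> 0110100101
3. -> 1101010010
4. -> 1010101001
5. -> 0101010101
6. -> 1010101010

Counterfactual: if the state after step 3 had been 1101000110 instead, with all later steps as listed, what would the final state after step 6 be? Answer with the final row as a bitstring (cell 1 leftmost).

state after step 3 := 1101000110
4. -> 1010110101
5. -> 0101101011
6. -> 1011010110

1011010110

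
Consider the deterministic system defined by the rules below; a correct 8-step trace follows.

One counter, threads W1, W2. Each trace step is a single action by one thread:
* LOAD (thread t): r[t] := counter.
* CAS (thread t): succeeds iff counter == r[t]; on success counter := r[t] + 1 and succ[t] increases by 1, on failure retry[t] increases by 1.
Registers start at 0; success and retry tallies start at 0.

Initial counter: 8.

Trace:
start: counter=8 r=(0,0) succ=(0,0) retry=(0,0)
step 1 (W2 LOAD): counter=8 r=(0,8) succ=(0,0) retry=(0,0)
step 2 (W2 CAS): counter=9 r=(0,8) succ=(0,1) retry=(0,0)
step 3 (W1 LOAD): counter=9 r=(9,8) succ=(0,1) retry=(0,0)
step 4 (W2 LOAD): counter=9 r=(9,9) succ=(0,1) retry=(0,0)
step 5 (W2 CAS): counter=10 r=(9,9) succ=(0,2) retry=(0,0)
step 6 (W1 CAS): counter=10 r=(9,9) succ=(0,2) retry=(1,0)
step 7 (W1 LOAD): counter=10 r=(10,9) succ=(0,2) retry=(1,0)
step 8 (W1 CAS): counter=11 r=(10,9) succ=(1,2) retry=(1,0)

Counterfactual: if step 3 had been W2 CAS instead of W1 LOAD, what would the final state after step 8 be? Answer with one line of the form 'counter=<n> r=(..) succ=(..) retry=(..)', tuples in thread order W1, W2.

(re-executing from step 3 with the substitution; state before step 3: counter=9 r=(0,8) succ=(0,1) retry=(0,0))
step 3 (W2 CAS): counter=9 r=(0,8) succ=(0,1) retry=(0,1)
step 4 (W2 LOAD): counter=9 r=(0,9) succ=(0,1) retry=(0,1)
step 5 (W2 CAS): counter=10 r=(0,9) succ=(0,2) retry=(0,1)
step 6 (W1 CAS): counter=10 r=(0,9) succ=(0,2) retry=(1,1)
step 7 (W1 LOAD): counter=10 r=(10,9) succ=(0,2) retry=(1,1)
step 8 (W1 CAS): counter=11 r=(10,9) succ=(1,2) retry=(1,1)

counter=11 r=(10,9) succ=(1,2) retry=(1,1)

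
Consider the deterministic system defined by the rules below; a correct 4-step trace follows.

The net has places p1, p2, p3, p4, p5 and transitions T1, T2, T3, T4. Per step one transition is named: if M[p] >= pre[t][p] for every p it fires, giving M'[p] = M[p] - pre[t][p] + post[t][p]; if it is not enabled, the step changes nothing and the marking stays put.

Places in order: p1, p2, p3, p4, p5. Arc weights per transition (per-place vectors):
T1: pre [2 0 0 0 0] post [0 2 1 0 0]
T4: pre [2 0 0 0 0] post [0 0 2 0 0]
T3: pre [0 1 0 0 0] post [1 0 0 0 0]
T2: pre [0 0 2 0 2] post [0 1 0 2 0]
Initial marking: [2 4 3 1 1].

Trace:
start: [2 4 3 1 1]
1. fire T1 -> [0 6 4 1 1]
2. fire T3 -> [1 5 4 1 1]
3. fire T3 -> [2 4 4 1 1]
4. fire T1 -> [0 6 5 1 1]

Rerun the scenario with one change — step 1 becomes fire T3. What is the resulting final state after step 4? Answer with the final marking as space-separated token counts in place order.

(re-executing from step 1 with the substitution; state before step 1: [2 4 3 1 1])
1. fire T3 -> [3 3 3 1 1]
2. fire T3 -> [4 2 3 1 1]
3. fire T3 -> [5 1 3 1 1]
4. fire T1 -> [3 3 4 1 1]

3 3 4 1 1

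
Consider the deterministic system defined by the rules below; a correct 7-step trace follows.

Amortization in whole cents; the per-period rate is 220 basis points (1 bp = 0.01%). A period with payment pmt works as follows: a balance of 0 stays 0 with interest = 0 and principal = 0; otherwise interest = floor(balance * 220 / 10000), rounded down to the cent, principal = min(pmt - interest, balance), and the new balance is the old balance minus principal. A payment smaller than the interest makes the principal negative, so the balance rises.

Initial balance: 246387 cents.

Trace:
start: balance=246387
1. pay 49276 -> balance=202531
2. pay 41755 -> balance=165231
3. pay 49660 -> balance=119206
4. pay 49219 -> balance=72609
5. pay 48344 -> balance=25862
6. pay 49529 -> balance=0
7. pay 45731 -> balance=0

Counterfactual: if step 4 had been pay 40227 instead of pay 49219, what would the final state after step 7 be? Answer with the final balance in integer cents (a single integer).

(re-executing from step 4 with the substitution; state before step 4: balance=119206)
4. pay 40227 -> balance=81601
5. pay 48344 -> balance=35052
6. pay 49529 -> balance=0
7. pay 45731 -> balance=0

0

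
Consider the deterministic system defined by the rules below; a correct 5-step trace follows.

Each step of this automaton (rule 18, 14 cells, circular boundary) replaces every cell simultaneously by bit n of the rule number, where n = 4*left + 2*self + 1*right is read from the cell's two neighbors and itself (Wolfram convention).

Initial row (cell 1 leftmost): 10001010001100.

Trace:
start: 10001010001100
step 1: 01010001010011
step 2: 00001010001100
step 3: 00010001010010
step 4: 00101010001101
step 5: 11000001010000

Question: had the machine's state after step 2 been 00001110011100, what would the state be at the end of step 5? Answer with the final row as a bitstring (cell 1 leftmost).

11000001100000

state after step 2 := 00001110011100
step 3: 00010001100010
step 4: 00101010010101
step 5: 11000001100000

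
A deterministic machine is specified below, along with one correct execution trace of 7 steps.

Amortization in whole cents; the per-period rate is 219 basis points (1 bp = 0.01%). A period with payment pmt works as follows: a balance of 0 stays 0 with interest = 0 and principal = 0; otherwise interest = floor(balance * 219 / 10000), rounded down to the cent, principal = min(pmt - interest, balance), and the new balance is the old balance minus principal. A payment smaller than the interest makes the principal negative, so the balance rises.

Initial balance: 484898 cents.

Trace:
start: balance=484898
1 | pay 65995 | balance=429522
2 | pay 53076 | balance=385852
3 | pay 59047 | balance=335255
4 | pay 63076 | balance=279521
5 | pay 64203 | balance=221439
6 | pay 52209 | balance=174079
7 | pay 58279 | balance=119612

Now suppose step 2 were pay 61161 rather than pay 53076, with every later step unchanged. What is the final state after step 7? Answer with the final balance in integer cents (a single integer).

110602

(re-executing from step 2 with the substitution; state before step 2: balance=429522)
2 | pay 61161 | balance=377767
3 | pay 59047 | balance=326993
4 | pay 63076 | balance=271078
5 | pay 64203 | balance=212811
6 | pay 52209 | balance=165262
7 | pay 58279 | balance=110602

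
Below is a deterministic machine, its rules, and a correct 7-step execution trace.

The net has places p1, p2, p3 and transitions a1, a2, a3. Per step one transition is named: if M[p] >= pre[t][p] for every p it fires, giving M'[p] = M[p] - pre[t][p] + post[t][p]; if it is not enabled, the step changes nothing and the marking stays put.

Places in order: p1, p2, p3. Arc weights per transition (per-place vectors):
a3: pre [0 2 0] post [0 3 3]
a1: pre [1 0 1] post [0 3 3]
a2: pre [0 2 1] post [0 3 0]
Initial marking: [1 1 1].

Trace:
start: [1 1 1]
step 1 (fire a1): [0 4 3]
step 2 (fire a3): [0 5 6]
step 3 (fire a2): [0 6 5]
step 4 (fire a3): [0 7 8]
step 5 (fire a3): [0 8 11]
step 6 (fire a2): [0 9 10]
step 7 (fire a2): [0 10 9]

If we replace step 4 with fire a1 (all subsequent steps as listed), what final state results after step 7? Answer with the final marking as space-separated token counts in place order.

0 9 6

(re-executing from step 4 with the substitution; state before step 4: [0 6 5])
step 4 (fire a1): [0 6 5]
step 5 (fire a3): [0 7 8]
step 6 (fire a2): [0 8 7]
step 7 (fire a2): [0 9 6]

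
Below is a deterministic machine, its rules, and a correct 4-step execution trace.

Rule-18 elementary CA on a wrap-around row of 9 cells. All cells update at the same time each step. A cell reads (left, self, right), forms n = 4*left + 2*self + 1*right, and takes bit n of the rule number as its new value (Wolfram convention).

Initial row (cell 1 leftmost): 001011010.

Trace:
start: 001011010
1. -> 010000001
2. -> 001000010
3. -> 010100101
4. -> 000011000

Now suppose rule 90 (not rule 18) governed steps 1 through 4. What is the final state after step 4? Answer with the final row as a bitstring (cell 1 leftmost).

011100111

(re-executing steps 1..4 under rule 90; state before step 1: 001011010)
1. -> 010011001
2. -> 001111110
3. -> 011000011
4. -> 011100111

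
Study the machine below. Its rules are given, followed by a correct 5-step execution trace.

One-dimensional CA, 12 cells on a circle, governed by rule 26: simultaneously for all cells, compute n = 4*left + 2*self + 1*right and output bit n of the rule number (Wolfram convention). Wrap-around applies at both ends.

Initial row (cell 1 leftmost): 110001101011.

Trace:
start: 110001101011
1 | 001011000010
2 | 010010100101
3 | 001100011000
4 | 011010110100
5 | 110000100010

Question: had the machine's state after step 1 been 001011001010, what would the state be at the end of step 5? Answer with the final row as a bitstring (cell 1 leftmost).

state after step 1 := 001011001010
2 | 010010110001
3 | 001100101010
4 | 011011000001
5 | 010010100010

010010100010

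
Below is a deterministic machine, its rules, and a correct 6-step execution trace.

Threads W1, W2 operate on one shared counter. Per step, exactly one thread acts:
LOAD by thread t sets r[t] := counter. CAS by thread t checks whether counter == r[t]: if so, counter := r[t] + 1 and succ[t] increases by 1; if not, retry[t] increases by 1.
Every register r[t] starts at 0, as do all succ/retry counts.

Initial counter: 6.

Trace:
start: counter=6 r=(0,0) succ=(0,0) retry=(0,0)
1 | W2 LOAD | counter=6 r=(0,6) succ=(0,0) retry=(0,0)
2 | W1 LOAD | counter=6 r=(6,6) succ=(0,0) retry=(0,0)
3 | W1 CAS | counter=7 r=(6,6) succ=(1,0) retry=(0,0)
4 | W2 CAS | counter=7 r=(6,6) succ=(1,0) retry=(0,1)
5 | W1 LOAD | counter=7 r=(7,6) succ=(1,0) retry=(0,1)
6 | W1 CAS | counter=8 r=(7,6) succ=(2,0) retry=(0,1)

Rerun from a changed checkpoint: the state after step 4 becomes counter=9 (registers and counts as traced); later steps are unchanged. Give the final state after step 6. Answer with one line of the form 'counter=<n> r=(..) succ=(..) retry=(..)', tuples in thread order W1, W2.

state after step 4 := counter=9 r=(6,6) succ=(1,0) retry=(0,1)
5 | W1 LOAD | counter=9 r=(9,6) succ=(1,0) retry=(0,1)
6 | W1 CAS | counter=10 r=(9,6) succ=(2,0) retry=(0,1)

counter=10 r=(9,6) succ=(2,0) retry=(0,1)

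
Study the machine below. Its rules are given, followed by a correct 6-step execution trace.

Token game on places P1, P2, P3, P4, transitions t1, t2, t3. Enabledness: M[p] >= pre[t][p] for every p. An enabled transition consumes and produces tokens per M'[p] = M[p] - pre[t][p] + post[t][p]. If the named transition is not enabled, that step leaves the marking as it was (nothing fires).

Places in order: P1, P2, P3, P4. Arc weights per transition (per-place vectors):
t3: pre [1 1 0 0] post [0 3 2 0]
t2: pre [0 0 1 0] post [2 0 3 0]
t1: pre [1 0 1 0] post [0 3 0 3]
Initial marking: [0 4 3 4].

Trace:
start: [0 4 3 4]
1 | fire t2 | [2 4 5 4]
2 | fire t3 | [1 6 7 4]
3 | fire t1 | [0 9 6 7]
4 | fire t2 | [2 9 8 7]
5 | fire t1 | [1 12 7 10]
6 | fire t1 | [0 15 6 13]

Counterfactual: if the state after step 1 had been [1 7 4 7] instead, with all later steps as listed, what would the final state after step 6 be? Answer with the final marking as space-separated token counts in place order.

0 15 6 13

state after step 1 := [1 7 4 7]
2 | fire t3 | [0 9 6 7]
3 | fire t1 | [0 9 6 7]
4 | fire t2 | [2 9 8 7]
5 | fire t1 | [1 12 7 10]
6 | fire t1 | [0 15 6 13]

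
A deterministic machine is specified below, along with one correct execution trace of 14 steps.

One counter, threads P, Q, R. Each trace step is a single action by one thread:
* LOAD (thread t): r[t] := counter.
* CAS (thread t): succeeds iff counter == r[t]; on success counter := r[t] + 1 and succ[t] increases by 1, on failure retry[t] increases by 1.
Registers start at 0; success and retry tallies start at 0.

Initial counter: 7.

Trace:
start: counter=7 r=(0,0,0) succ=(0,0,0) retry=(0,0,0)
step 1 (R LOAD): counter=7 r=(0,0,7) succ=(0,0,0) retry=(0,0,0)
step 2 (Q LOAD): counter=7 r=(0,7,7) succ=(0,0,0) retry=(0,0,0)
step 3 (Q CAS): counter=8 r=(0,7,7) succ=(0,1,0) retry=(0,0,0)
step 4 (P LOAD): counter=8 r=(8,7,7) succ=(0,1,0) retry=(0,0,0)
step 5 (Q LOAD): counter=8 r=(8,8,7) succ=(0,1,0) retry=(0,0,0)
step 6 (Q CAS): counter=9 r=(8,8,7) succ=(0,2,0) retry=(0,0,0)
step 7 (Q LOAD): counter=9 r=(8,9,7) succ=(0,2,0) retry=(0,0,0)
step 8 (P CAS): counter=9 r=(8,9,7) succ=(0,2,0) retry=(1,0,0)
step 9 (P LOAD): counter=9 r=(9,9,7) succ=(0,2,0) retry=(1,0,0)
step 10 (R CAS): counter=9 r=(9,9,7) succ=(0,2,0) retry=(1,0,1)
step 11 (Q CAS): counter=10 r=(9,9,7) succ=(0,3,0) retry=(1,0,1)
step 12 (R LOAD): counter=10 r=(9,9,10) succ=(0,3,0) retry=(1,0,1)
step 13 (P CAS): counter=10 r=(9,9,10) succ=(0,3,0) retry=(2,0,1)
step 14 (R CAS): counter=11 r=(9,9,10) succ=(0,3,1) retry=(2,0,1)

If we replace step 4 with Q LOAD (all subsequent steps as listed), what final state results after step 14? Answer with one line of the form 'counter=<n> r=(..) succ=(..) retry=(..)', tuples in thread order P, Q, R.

counter=11 r=(9,9,10) succ=(0,3,1) retry=(2,0,1)

(re-executing from step 4 with the substitution; state before step 4: counter=8 r=(0,7,7) succ=(0,1,0) retry=(0,0,0))
step 4 (Q LOAD): counter=8 r=(0,8,7) succ=(0,1,0) retry=(0,0,0)
step 5 (Q LOAD): counter=8 r=(0,8,7) succ=(0,1,0) retry=(0,0,0)
step 6 (Q CAS): counter=9 r=(0,8,7) succ=(0,2,0) retry=(0,0,0)
step 7 (Q LOAD): counter=9 r=(0,9,7) succ=(0,2,0) retry=(0,0,0)
step 8 (P CAS): counter=9 r=(0,9,7) succ=(0,2,0) retry=(1,0,0)
step 9 (P LOAD): counter=9 r=(9,9,7) succ=(0,2,0) retry=(1,0,0)
step 10 (R CAS): counter=9 r=(9,9,7) succ=(0,2,0) retry=(1,0,1)
step 11 (Q CAS): counter=10 r=(9,9,7) succ=(0,3,0) retry=(1,0,1)
step 12 (R LOAD): counter=10 r=(9,9,10) succ=(0,3,0) retry=(1,0,1)
step 13 (P CAS): counter=10 r=(9,9,10) succ=(0,3,0) retry=(2,0,1)
step 14 (R CAS): counter=11 r=(9,9,10) succ=(0,3,1) retry=(2,0,1)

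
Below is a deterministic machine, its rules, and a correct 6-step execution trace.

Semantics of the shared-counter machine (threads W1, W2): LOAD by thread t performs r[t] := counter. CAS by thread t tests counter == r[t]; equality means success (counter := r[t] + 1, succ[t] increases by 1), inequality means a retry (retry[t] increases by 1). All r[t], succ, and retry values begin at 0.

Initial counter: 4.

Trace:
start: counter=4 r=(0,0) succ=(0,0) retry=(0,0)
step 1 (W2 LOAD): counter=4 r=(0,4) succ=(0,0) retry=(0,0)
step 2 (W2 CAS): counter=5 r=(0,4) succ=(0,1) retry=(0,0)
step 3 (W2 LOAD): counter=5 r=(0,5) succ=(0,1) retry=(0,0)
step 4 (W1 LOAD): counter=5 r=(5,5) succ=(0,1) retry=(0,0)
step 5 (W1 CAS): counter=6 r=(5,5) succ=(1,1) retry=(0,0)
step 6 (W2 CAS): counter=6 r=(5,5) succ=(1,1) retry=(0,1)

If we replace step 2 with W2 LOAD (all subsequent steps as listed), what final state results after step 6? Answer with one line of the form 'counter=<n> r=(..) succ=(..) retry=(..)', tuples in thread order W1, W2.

(re-executing from step 2 with the substitution; state before step 2: counter=4 r=(0,4) succ=(0,0) retry=(0,0))
step 2 (W2 LOAD): counter=4 r=(0,4) succ=(0,0) retry=(0,0)
step 3 (W2 LOAD): counter=4 r=(0,4) succ=(0,0) retry=(0,0)
step 4 (W1 LOAD): counter=4 r=(4,4) succ=(0,0) retry=(0,0)
step 5 (W1 CAS): counter=5 r=(4,4) succ=(1,0) retry=(0,0)
step 6 (W2 CAS): counter=5 r=(4,4) succ=(1,0) retry=(0,1)

counter=5 r=(4,4) succ=(1,0) retry=(0,1)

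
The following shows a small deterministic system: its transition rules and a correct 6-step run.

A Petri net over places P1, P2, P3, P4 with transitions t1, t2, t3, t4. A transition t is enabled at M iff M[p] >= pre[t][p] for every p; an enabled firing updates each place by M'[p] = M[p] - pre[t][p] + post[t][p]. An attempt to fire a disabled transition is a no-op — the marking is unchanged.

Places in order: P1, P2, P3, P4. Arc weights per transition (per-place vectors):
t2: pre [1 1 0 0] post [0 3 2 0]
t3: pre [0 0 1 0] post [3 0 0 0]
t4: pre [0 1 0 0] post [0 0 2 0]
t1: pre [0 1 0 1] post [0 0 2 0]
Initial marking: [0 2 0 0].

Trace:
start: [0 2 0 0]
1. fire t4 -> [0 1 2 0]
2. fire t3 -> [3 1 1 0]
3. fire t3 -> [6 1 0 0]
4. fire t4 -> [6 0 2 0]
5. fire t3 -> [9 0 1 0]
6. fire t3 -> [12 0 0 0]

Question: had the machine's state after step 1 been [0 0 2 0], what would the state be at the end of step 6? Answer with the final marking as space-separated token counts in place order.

state after step 1 := [0 0 2 0]
2. fire t3 -> [3 0 1 0]
3. fire t3 -> [6 0 0 0]
4. fire t4 -> [6 0 0 0]
5. fire t3 -> [6 0 0 0]
6. fire t3 -> [6 0 0 0]

6 0 0 0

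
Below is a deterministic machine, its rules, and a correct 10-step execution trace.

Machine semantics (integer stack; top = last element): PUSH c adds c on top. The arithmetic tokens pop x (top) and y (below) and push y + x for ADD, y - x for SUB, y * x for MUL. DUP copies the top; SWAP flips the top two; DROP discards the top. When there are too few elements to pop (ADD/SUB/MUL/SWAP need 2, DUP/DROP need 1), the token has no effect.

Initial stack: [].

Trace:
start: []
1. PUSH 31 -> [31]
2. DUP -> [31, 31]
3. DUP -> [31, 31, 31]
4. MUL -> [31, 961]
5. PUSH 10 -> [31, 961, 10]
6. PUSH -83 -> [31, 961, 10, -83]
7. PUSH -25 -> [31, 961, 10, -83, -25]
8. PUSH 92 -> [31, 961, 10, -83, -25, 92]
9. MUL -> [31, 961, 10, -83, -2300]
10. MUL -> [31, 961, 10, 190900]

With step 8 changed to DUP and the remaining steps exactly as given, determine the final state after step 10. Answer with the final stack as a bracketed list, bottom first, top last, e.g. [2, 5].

[31, 961, 10, -51875]

(re-executing from step 8 with the substitution; state before step 8: [31, 961, 10, -83, -25])
8. DUP -> [31, 961, 10, -83, -25, -25]
9. MUL -> [31, 961, 10, -83, 625]
10. MUL -> [31, 961, 10, -51875]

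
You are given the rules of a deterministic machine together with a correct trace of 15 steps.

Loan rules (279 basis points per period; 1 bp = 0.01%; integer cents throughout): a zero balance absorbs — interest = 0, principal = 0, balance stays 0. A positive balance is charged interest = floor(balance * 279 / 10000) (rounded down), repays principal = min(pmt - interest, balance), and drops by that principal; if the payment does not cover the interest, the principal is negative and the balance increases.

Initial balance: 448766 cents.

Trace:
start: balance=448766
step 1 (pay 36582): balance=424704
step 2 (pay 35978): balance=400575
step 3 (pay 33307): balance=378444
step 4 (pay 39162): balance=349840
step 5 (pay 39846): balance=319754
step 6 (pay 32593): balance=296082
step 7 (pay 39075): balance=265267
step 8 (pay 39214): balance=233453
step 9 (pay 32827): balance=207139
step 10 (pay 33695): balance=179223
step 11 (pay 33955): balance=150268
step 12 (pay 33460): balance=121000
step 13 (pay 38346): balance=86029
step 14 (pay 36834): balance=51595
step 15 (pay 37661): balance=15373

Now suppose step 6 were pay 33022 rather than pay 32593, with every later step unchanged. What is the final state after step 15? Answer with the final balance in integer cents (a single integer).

(re-executing from step 6 with the substitution; state before step 6: balance=319754)
step 6 (pay 33022): balance=295653
step 7 (pay 39075): balance=264826
step 8 (pay 39214): balance=233000
step 9 (pay 32827): balance=206673
step 10 (pay 33695): balance=178744
step 11 (pay 33955): balance=149775
step 12 (pay 33460): balance=120493
step 13 (pay 38346): balance=85508
step 14 (pay 36834): balance=51059
step 15 (pay 37661): balance=14822

14822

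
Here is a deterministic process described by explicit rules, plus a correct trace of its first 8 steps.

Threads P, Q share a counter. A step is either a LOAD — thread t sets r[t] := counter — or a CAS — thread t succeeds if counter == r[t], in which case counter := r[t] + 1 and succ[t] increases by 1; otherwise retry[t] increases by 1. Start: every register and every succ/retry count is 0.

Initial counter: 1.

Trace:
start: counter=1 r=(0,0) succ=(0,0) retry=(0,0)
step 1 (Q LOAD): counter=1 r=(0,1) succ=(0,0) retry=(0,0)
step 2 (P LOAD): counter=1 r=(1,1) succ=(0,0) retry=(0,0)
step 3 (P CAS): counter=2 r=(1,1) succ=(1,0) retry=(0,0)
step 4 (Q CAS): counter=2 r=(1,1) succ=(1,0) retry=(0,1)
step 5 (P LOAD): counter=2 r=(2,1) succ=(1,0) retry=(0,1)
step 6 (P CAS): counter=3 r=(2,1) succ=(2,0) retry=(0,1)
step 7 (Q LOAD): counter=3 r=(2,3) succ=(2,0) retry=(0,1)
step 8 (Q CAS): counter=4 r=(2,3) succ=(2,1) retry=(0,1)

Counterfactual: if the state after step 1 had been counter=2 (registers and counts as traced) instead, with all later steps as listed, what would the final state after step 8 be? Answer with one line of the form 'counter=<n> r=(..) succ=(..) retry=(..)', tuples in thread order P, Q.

state after step 1 := counter=2 r=(0,1) succ=(0,0) retry=(0,0)
step 2 (P LOAD): counter=2 r=(2,1) succ=(0,0) retry=(0,0)
step 3 (P CAS): counter=3 r=(2,1) succ=(1,0) retry=(0,0)
step 4 (Q CAS): counter=3 r=(2,1) succ=(1,0) retry=(0,1)
step 5 (P LOAD): counter=3 r=(3,1) succ=(1,0) retry=(0,1)
step 6 (P CAS): counter=4 r=(3,1) succ=(2,0) retry=(0,1)
step 7 (Q LOAD): counter=4 r=(3,4) succ=(2,0) retry=(0,1)
step 8 (Q CAS): counter=5 r=(3,4) succ=(2,1) retry=(0,1)

counter=5 r=(3,4) succ=(2,1) retry=(0,1)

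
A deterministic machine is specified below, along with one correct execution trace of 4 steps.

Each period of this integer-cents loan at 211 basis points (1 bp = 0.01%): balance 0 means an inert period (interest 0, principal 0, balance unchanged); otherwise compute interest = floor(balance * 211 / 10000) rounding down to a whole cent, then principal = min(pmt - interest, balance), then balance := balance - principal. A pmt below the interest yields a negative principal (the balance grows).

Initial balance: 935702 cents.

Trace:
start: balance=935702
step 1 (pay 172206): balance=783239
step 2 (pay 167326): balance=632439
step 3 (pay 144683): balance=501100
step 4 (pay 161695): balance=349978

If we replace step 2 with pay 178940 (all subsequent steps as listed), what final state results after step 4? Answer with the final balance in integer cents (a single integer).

337868

(re-executing from step 2 with the substitution; state before step 2: balance=783239)
step 2 (pay 178940): balance=620825
step 3 (pay 144683): balance=489241
step 4 (pay 161695): balance=337868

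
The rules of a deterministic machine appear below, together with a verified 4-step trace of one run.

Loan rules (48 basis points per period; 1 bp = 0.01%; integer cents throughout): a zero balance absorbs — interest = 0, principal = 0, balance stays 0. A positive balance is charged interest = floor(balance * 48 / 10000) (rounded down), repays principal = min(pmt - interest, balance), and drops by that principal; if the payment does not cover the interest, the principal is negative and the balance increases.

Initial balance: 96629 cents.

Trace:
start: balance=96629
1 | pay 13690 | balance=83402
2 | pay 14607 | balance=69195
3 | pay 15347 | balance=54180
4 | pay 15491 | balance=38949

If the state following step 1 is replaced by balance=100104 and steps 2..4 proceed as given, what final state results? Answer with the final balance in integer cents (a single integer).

55892

state after step 1 := balance=100104
2 | pay 14607 | balance=85977
3 | pay 15347 | balance=71042
4 | pay 15491 | balance=55892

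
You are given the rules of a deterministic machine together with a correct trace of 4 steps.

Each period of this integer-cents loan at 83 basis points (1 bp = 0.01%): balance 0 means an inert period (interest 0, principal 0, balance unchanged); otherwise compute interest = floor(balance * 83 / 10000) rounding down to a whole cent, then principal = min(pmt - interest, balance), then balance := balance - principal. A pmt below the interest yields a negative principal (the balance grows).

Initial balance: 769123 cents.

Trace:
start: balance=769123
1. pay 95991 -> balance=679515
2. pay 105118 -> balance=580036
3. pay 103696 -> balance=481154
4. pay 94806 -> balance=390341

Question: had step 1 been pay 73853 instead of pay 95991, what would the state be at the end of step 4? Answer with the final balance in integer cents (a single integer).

413035

(re-executing from step 1 with the substitution; state before step 1: balance=769123)
1. pay 73853 -> balance=701653
2. pay 105118 -> balance=602358
3. pay 103696 -> balance=503661
4. pay 94806 -> balance=413035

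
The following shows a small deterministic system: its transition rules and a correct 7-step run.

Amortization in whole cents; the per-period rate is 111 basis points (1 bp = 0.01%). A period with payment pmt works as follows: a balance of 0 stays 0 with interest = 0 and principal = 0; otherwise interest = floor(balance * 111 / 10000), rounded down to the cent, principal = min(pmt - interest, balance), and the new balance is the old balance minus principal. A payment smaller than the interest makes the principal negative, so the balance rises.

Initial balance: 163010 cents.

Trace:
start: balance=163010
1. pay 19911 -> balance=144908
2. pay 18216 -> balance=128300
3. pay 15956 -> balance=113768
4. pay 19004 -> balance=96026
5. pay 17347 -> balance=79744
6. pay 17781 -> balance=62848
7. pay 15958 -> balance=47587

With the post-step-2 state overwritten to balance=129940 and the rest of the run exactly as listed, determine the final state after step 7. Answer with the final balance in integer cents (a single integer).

49320

state after step 2 := balance=129940
3. pay 15956 -> balance=115426
4. pay 19004 -> balance=97703
5. pay 17347 -> balance=81440
6. pay 17781 -> balance=64562
7. pay 15958 -> balance=49320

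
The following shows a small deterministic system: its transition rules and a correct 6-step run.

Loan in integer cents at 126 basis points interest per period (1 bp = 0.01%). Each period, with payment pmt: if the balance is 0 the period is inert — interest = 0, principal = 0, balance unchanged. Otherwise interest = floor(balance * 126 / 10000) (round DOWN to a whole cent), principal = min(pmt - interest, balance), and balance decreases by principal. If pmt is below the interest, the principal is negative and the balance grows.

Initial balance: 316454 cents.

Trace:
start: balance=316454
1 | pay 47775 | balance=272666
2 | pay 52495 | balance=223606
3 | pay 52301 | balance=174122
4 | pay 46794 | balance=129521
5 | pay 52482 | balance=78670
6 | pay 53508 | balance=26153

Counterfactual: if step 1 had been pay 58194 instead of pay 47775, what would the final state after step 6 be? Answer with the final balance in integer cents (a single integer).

15062

(re-executing from step 1 with the substitution; state before step 1: balance=316454)
1 | pay 58194 | balance=262247
2 | pay 52495 | balance=213056
3 | pay 52301 | balance=163439
4 | pay 46794 | balance=118704
5 | pay 52482 | balance=67717
6 | pay 53508 | balance=15062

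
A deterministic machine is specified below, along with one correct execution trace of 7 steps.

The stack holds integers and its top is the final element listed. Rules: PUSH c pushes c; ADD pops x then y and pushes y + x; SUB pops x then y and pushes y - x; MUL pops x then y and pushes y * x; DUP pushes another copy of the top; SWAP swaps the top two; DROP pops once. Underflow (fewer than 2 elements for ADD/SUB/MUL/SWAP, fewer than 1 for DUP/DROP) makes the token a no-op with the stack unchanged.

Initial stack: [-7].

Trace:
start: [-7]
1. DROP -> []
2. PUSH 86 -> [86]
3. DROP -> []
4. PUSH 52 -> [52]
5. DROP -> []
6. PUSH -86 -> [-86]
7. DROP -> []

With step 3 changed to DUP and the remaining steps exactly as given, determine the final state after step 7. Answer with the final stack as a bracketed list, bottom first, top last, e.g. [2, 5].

[86, 86]

(re-executing from step 3 with the substitution; state before step 3: [86])
3. DUP -> [86, 86]
4. PUSH 52 -> [86, 86, 52]
5. DROP -> [86, 86]
6. PUSH -86 -> [86, 86, -86]
7. DROP -> [86, 86]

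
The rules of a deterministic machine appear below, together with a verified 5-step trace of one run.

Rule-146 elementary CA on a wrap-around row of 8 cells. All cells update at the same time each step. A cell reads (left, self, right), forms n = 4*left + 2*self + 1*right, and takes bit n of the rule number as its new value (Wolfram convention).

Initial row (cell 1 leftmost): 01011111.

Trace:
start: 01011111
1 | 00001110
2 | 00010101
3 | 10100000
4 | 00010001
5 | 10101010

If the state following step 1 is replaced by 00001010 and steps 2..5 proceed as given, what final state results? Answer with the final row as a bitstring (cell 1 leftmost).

state after step 1 := 00001010
2 | 00010001
3 | 10101010
4 | 00000000
5 | 00000000

00000000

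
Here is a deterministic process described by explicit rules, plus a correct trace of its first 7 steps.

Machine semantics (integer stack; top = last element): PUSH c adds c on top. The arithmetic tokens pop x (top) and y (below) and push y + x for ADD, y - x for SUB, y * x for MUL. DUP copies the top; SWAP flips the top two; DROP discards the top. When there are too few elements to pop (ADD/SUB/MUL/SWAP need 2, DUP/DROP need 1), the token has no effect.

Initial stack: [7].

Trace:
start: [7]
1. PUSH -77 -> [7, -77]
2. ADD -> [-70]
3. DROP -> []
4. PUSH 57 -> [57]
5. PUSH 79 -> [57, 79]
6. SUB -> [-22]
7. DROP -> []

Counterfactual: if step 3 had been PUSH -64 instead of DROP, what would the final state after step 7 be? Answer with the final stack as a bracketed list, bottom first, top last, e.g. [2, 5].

(re-executing from step 3 with the substitution; state before step 3: [-70])
3. PUSH -64 -> [-70, -64]
4. PUSH 57 -> [-70, -64, 57]
5. PUSH 79 -> [-70, -64, 57, 79]
6. SUB -> [-70, -64, -22]
7. DROP -> [-70, -64]

[-70, -64]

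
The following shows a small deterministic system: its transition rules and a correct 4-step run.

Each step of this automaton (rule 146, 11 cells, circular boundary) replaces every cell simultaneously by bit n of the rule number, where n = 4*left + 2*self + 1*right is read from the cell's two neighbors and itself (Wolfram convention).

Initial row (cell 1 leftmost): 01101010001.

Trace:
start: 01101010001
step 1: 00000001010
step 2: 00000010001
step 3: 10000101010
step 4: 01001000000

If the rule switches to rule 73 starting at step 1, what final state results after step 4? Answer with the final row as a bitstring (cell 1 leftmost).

(re-executing steps 1..4 under rule 73; state before step 1: 01101010001)
step 1: 01100000100
step 2: 01101110001
step 3: 01101010100
step 4: 01100000001

01100000001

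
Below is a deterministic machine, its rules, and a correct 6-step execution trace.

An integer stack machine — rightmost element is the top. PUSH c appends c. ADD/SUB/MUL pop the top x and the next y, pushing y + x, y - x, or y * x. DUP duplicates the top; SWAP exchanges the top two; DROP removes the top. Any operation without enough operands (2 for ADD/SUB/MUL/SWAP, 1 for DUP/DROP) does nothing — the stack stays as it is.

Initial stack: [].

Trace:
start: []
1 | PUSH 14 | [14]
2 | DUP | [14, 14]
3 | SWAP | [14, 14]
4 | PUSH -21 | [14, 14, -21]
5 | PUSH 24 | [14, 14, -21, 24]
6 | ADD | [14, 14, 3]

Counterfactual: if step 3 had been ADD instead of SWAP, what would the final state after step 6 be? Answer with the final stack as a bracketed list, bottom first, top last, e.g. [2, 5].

[28, 3]

(re-executing from step 3 with the substitution; state before step 3: [14, 14])
3 | ADD | [28]
4 | PUSH -21 | [28, -21]
5 | PUSH 24 | [28, -21, 24]
6 | ADD | [28, 3]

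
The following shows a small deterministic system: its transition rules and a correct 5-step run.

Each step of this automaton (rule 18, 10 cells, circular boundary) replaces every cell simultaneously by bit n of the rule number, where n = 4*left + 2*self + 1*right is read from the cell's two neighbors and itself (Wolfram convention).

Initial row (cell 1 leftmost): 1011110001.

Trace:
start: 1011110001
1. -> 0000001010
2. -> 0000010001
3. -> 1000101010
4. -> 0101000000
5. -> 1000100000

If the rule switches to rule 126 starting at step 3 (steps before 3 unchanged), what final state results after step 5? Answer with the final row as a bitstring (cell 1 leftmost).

1111111011

(re-executing steps 3..5 under rule 126; state before step 3: 0000010001)
3. -> 1000111011
4. -> 1101101110
5. -> 1111111011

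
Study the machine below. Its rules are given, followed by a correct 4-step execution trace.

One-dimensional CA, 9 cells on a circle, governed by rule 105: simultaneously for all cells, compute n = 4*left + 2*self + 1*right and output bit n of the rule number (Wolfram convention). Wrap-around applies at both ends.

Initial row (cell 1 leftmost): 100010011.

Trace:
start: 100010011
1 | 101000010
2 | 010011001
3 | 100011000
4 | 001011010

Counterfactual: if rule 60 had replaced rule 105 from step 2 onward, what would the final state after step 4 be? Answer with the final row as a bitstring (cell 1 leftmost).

000011011

(re-executing steps 2..4 under rule 60; state before step 2: 101000010)
2 | 111100011
3 | 000010010
4 | 000011011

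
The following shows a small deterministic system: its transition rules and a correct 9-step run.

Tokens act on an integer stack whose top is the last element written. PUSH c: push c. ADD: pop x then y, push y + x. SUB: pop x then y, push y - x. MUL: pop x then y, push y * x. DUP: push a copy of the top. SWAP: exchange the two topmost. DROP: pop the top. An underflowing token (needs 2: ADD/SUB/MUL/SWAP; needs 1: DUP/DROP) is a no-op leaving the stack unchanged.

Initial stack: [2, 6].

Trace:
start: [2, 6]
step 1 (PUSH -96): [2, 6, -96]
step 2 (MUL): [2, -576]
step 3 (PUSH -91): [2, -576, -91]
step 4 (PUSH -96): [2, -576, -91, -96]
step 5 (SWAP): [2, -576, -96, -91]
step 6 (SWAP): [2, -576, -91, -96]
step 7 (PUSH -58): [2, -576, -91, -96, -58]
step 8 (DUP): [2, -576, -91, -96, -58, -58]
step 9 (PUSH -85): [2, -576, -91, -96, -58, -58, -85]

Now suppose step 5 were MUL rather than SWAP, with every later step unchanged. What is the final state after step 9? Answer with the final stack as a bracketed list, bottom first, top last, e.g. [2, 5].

(re-executing from step 5 with the substitution; state before step 5: [2, -576, -91, -96])
step 5 (MUL): [2, -576, 8736]
step 6 (SWAP): [2, 8736, -576]
step 7 (PUSH -58): [2, 8736, -576, -58]
step 8 (DUP): [2, 8736, -576, -58, -58]
step 9 (PUSH -85): [2, 8736, -576, -58, -58, -85]

[2, 8736, -576, -58, -58, -85]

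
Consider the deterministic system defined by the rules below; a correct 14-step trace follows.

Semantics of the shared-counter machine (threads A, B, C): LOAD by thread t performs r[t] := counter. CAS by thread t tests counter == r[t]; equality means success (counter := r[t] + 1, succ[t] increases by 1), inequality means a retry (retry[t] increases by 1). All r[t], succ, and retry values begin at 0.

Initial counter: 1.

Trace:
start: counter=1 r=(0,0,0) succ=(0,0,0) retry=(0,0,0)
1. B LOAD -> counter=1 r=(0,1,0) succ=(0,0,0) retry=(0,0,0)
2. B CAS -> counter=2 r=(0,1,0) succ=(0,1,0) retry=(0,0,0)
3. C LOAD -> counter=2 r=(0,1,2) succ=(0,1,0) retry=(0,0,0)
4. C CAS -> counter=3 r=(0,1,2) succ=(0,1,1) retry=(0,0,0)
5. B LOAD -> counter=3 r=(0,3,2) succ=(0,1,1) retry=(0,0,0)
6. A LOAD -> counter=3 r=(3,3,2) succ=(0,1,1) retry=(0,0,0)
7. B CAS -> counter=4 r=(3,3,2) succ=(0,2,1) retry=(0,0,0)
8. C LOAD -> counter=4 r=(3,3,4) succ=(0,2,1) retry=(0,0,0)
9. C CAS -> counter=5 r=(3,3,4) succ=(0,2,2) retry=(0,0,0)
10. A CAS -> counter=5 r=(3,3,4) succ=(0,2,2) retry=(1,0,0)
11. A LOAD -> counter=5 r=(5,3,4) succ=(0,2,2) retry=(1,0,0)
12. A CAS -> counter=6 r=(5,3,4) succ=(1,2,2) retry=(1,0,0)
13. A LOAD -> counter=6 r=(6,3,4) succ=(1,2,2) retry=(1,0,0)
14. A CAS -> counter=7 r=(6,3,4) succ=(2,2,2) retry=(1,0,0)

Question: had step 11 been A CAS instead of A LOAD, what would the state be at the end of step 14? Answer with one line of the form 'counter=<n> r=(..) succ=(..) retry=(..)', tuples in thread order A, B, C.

counter=6 r=(5,3,4) succ=(1,2,2) retry=(3,0,0)

(re-executing from step 11 with the substitution; state before step 11: counter=5 r=(3,3,4) succ=(0,2,2) retry=(1,0,0))
11. A CAS -> counter=5 r=(3,3,4) succ=(0,2,2) retry=(2,0,0)
12. A CAS -> counter=5 r=(3,3,4) succ=(0,2,2) retry=(3,0,0)
13. A LOAD -> counter=5 r=(5,3,4) succ=(0,2,2) retry=(3,0,0)
14. A CAS -> counter=6 r=(5,3,4) succ=(1,2,2) retry=(3,0,0)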